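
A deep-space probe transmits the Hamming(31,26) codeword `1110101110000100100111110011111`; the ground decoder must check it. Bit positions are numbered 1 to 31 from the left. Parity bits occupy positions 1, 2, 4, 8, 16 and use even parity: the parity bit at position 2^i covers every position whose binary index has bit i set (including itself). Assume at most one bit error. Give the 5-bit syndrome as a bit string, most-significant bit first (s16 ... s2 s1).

s1: b1⊕b3⊕b5⊕b7⊕b9⊕b11⊕b13⊕b15⊕b17⊕b19⊕b21⊕b23⊕b25⊕b27⊕b29⊕b31 = 1⊕1⊕1⊕1⊕1⊕0⊕0⊕0⊕1⊕0⊕1⊕1⊕0⊕1⊕1⊕1 = 1
s2: b2⊕b3⊕b6⊕b7⊕b10⊕b11⊕b14⊕b15⊕b18⊕b19⊕b22⊕b23⊕b26⊕b27⊕b30⊕b31 = 1⊕1⊕0⊕1⊕0⊕0⊕1⊕0⊕0⊕0⊕1⊕1⊕0⊕1⊕1⊕1 = 1
s4: b4⊕b5⊕b6⊕b7⊕b12⊕b13⊕b14⊕b15⊕b20⊕b21⊕b22⊕b23⊕b28⊕b29⊕b30⊕b31 = 0⊕1⊕0⊕1⊕0⊕0⊕1⊕0⊕1⊕1⊕1⊕1⊕1⊕1⊕1⊕1 = 1
s8: b8⊕b9⊕b10⊕b11⊕b12⊕b13⊕b14⊕b15⊕b24⊕b25⊕b26⊕b27⊕b28⊕b29⊕b30⊕b31 = 1⊕1⊕0⊕0⊕0⊕0⊕1⊕0⊕1⊕0⊕0⊕1⊕1⊕1⊕1⊕1 = 1
s16: b16⊕b17⊕b18⊕b19⊕b20⊕b21⊕b22⊕b23⊕b24⊕b25⊕b26⊕b27⊕b28⊕b29⊕b30⊕b31 = 0⊕1⊕0⊕0⊕1⊕1⊕1⊕1⊕1⊕0⊕0⊕1⊕1⊕1⊕1⊕1 = 1
Syndrome (s16...s1) = 11111 → position 31.

11111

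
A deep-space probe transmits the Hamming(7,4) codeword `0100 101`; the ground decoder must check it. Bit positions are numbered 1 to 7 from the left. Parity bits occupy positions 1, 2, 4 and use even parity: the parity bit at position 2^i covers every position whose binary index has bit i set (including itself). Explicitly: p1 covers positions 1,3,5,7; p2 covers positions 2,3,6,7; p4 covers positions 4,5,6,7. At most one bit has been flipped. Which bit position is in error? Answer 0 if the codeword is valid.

0

s1: b1⊕b3⊕b5⊕b7 = 0⊕0⊕1⊕1 = 0
s2: b2⊕b3⊕b6⊕b7 = 1⊕0⊕0⊕1 = 0
s4: b4⊕b5⊕b6⊕b7 = 0⊕1⊕0⊕1 = 0
Syndrome (s4...s1) = 000 → position 0 (no error).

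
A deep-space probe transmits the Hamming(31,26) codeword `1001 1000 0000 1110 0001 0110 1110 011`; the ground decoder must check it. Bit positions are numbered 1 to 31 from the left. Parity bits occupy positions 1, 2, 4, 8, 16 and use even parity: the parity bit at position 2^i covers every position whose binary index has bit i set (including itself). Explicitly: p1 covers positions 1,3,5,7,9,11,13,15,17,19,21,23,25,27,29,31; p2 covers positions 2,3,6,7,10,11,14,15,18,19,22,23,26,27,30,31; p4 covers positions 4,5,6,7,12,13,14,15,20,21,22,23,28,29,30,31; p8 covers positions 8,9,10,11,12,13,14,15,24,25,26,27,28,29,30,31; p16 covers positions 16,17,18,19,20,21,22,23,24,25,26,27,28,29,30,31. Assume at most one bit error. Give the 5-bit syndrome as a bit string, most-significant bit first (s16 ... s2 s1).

00000

s1: b1⊕b3⊕b5⊕b7⊕b9⊕b11⊕b13⊕b15⊕b17⊕b19⊕b21⊕b23⊕b25⊕b27⊕b29⊕b31 = 1⊕0⊕1⊕0⊕0⊕0⊕1⊕1⊕0⊕0⊕0⊕1⊕1⊕1⊕0⊕1 = 0
s2: b2⊕b3⊕b6⊕b7⊕b10⊕b11⊕b14⊕b15⊕b18⊕b19⊕b22⊕b23⊕b26⊕b27⊕b30⊕b31 = 0⊕0⊕0⊕0⊕0⊕0⊕1⊕1⊕0⊕0⊕1⊕1⊕1⊕1⊕1⊕1 = 0
s4: b4⊕b5⊕b6⊕b7⊕b12⊕b13⊕b14⊕b15⊕b20⊕b21⊕b22⊕b23⊕b28⊕b29⊕b30⊕b31 = 1⊕1⊕0⊕0⊕0⊕1⊕1⊕1⊕1⊕0⊕1⊕1⊕0⊕0⊕1⊕1 = 0
s8: b8⊕b9⊕b10⊕b11⊕b12⊕b13⊕b14⊕b15⊕b24⊕b25⊕b26⊕b27⊕b28⊕b29⊕b30⊕b31 = 0⊕0⊕0⊕0⊕0⊕1⊕1⊕1⊕0⊕1⊕1⊕1⊕0⊕0⊕1⊕1 = 0
s16: b16⊕b17⊕b18⊕b19⊕b20⊕b21⊕b22⊕b23⊕b24⊕b25⊕b26⊕b27⊕b28⊕b29⊕b30⊕b31 = 0⊕0⊕0⊕0⊕1⊕0⊕1⊕1⊕0⊕1⊕1⊕1⊕0⊕0⊕1⊕1 = 0
Syndrome (s16...s1) = 00000 → position 0 (no error).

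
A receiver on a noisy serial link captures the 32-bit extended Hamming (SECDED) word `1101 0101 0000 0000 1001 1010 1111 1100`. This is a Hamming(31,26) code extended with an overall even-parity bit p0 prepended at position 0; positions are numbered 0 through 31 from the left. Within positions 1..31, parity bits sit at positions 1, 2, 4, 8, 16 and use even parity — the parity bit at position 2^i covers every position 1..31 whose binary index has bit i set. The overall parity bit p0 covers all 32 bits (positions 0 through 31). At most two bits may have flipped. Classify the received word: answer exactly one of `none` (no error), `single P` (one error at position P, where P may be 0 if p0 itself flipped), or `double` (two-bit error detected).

single 0

s1: b1⊕b3⊕b5⊕b7⊕b9⊕b11⊕b13⊕b15⊕b17⊕b19⊕b21⊕b23⊕b25⊕b27⊕b29⊕b31 = 1⊕1⊕1⊕1⊕0⊕0⊕0⊕0⊕0⊕1⊕0⊕0⊕1⊕1⊕1⊕0 = 0
s2: b2⊕b3⊕b6⊕b7⊕b10⊕b11⊕b14⊕b15⊕b18⊕b19⊕b22⊕b23⊕b26⊕b27⊕b30⊕b31 = 0⊕1⊕0⊕1⊕0⊕0⊕0⊕0⊕0⊕1⊕1⊕0⊕1⊕1⊕0⊕0 = 0
s4: b4⊕b5⊕b6⊕b7⊕b12⊕b13⊕b14⊕b15⊕b20⊕b21⊕b22⊕b23⊕b28⊕b29⊕b30⊕b31 = 0⊕1⊕0⊕1⊕0⊕0⊕0⊕0⊕1⊕0⊕1⊕0⊕1⊕1⊕0⊕0 = 0
s8: b8⊕b9⊕b10⊕b11⊕b12⊕b13⊕b14⊕b15⊕b24⊕b25⊕b26⊕b27⊕b28⊕b29⊕b30⊕b31 = 0⊕0⊕0⊕0⊕0⊕0⊕0⊕0⊕1⊕1⊕1⊕1⊕1⊕1⊕0⊕0 = 0
s16: b16⊕b17⊕b18⊕b19⊕b20⊕b21⊕b22⊕b23⊕b24⊕b25⊕b26⊕b27⊕b28⊕b29⊕b30⊕b31 = 1⊕0⊕0⊕1⊕1⊕0⊕1⊕0⊕1⊕1⊕1⊕1⊕1⊕1⊕0⊕0 = 0
Syndrome (s16...s1) = 00000 → position 0 (no error).
Overall parity (XOR of all 32 bits, including p0): 1⊕1⊕0⊕1⊕0⊕1⊕0⊕1⊕0⊕0⊕0⊕0⊕0⊕0⊕0⊕0⊕1⊕0⊕0⊕1⊕1⊕0⊕1⊕0⊕1⊕1⊕1⊕1⊕1⊕1⊕0⊕0 = 1
Overall=1, syndrome position=0 → single-bit error at position 0.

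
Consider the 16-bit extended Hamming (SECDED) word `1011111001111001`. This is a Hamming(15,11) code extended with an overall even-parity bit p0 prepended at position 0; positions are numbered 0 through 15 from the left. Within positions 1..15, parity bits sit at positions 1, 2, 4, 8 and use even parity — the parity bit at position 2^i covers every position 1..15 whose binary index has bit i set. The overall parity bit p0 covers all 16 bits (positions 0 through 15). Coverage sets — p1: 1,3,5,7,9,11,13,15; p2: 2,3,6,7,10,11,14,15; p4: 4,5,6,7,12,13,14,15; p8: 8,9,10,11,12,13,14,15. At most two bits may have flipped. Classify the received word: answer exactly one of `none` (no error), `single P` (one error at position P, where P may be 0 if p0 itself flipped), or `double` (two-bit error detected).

s1: b1⊕b3⊕b5⊕b7⊕b9⊕b11⊕b13⊕b15 = 0⊕1⊕1⊕0⊕1⊕1⊕0⊕1 = 1
s2: b2⊕b3⊕b6⊕b7⊕b10⊕b11⊕b14⊕b15 = 1⊕1⊕1⊕0⊕1⊕1⊕0⊕1 = 0
s4: b4⊕b5⊕b6⊕b7⊕b12⊕b13⊕b14⊕b15 = 1⊕1⊕1⊕0⊕1⊕0⊕0⊕1 = 1
s8: b8⊕b9⊕b10⊕b11⊕b12⊕b13⊕b14⊕b15 = 0⊕1⊕1⊕1⊕1⊕0⊕0⊕1 = 1
Syndrome (s8...s1) = 1101 → position 13.
Overall parity (XOR of all 16 bits, including p0): 1⊕0⊕1⊕1⊕1⊕1⊕1⊕0⊕0⊕1⊕1⊕1⊕1⊕0⊕0⊕1 = 1
Overall=1, syndrome position=13 → single-bit error at position 13.

single 13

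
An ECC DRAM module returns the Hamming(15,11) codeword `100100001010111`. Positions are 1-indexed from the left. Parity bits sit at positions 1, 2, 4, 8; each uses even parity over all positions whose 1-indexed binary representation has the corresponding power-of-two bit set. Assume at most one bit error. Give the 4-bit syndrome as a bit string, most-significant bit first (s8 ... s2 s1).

1011

s1: b1⊕b3⊕b5⊕b7⊕b9⊕b11⊕b13⊕b15 = 1⊕0⊕0⊕0⊕1⊕1⊕1⊕1 = 1
s2: b2⊕b3⊕b6⊕b7⊕b10⊕b11⊕b14⊕b15 = 0⊕0⊕0⊕0⊕0⊕1⊕1⊕1 = 1
s4: b4⊕b5⊕b6⊕b7⊕b12⊕b13⊕b14⊕b15 = 1⊕0⊕0⊕0⊕0⊕1⊕1⊕1 = 0
s8: b8⊕b9⊕b10⊕b11⊕b12⊕b13⊕b14⊕b15 = 0⊕1⊕0⊕1⊕0⊕1⊕1⊕1 = 1
Syndrome (s8...s1) = 1011 → position 11.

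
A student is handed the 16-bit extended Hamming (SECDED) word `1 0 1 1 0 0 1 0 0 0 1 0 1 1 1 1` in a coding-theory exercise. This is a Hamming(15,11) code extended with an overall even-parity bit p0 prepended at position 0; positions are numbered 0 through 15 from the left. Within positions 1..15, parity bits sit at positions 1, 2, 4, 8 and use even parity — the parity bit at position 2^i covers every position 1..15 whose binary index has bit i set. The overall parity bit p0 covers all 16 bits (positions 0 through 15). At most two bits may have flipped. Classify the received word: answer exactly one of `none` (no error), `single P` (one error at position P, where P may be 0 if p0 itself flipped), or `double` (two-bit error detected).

s1: b1⊕b3⊕b5⊕b7⊕b9⊕b11⊕b13⊕b15 = 0⊕1⊕0⊕0⊕0⊕0⊕1⊕1 = 1
s2: b2⊕b3⊕b6⊕b7⊕b10⊕b11⊕b14⊕b15 = 1⊕1⊕1⊕0⊕1⊕0⊕1⊕1 = 0
s4: b4⊕b5⊕b6⊕b7⊕b12⊕b13⊕b14⊕b15 = 0⊕0⊕1⊕0⊕1⊕1⊕1⊕1 = 1
s8: b8⊕b9⊕b10⊕b11⊕b12⊕b13⊕b14⊕b15 = 0⊕0⊕1⊕0⊕1⊕1⊕1⊕1 = 1
Syndrome (s8...s1) = 1101 → position 13.
Overall parity (XOR of all 16 bits, including p0): 1⊕0⊕1⊕1⊕0⊕0⊕1⊕0⊕0⊕0⊕1⊕0⊕1⊕1⊕1⊕1 = 1
Overall=1, syndrome position=13 → single-bit error at position 13.

single 13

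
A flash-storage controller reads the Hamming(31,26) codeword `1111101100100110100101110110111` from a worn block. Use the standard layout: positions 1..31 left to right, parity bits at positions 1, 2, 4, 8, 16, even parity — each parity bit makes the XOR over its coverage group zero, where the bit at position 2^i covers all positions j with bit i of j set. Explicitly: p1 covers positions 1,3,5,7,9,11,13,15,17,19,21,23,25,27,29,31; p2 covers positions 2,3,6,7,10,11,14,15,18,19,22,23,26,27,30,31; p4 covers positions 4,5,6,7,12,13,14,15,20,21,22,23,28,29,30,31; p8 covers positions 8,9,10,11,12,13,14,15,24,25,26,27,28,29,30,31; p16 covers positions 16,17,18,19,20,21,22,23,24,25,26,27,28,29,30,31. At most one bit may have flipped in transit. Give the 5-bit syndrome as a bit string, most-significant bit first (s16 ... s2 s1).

00101

s1: b1⊕b3⊕b5⊕b7⊕b9⊕b11⊕b13⊕b15⊕b17⊕b19⊕b21⊕b23⊕b25⊕b27⊕b29⊕b31 = 1⊕1⊕1⊕1⊕0⊕1⊕0⊕1⊕1⊕0⊕0⊕1⊕0⊕1⊕1⊕1 = 1
s2: b2⊕b3⊕b6⊕b7⊕b10⊕b11⊕b14⊕b15⊕b18⊕b19⊕b22⊕b23⊕b26⊕b27⊕b30⊕b31 = 1⊕1⊕0⊕1⊕0⊕1⊕1⊕1⊕0⊕0⊕1⊕1⊕1⊕1⊕1⊕1 = 0
s4: b4⊕b5⊕b6⊕b7⊕b12⊕b13⊕b14⊕b15⊕b20⊕b21⊕b22⊕b23⊕b28⊕b29⊕b30⊕b31 = 1⊕1⊕0⊕1⊕0⊕0⊕1⊕1⊕1⊕0⊕1⊕1⊕0⊕1⊕1⊕1 = 1
s8: b8⊕b9⊕b10⊕b11⊕b12⊕b13⊕b14⊕b15⊕b24⊕b25⊕b26⊕b27⊕b28⊕b29⊕b30⊕b31 = 1⊕0⊕0⊕1⊕0⊕0⊕1⊕1⊕1⊕0⊕1⊕1⊕0⊕1⊕1⊕1 = 0
s16: b16⊕b17⊕b18⊕b19⊕b20⊕b21⊕b22⊕b23⊕b24⊕b25⊕b26⊕b27⊕b28⊕b29⊕b30⊕b31 = 0⊕1⊕0⊕0⊕1⊕0⊕1⊕1⊕1⊕0⊕1⊕1⊕0⊕1⊕1⊕1 = 0
Syndrome (s16...s1) = 00101 → position 5.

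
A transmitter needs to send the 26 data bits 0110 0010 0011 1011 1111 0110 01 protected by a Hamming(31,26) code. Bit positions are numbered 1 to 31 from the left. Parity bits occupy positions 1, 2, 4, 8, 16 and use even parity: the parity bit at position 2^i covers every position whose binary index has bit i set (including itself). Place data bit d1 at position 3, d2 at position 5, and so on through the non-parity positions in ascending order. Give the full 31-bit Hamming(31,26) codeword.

1001110100100011110111111011001

Place data bits at non-power-of-two positions: b3=0, b5=1, b6=1, b7=0, b9=0, b10=0, b11=1, b12=0, b13=0, b14=0, b15=1, b17=1, b18=1, b19=0, b20=1, b21=1, b22=1, b23=1, b24=1, b25=1, b26=0, b27=1, b28=1, b29=0, b30=0, b31=1.
p1 = XOR of data positions {3,5,7,9,11,13,15,17,19,21,23,25,27,29,31} = 0⊕1⊕0⊕0⊕1⊕0⊕1⊕1⊕0⊕1⊕1⊕1⊕1⊕0⊕1 = 1
p2 = XOR of data positions {3,6,7,10,11,14,15,18,19,22,23,26,27,30,31} = 0⊕1⊕0⊕0⊕1⊕0⊕1⊕1⊕0⊕1⊕1⊕0⊕1⊕0⊕1 = 0
p4 = XOR of data positions {5,6,7,12,13,14,15,20,21,22,23,28,29,30,31} = 1⊕1⊕0⊕0⊕0⊕0⊕1⊕1⊕1⊕1⊕1⊕1⊕0⊕0⊕1 = 1
p8 = XOR of data positions {9,10,11,12,13,14,15,24,25,26,27,28,29,30,31} = 0⊕0⊕1⊕0⊕0⊕0⊕1⊕1⊕1⊕0⊕1⊕1⊕0⊕0⊕1 = 1
p16 = XOR of data positions {17,18,19,20,21,22,23,24,25,26,27,28,29,30,31} = 1⊕1⊕0⊕1⊕1⊕1⊕1⊕1⊕1⊕0⊕1⊕1⊕0⊕0⊕1 = 1
Codeword b1..b31 = 1001110100100011110111111011001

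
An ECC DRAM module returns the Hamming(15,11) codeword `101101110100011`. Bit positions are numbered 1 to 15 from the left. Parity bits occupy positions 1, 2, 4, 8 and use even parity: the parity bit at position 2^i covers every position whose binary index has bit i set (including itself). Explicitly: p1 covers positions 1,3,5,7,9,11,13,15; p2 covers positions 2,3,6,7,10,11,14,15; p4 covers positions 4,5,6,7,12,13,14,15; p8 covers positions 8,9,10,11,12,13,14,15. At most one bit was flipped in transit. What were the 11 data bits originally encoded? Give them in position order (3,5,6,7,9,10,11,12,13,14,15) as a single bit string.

s1: b1⊕b3⊕b5⊕b7⊕b9⊕b11⊕b13⊕b15 = 1⊕1⊕0⊕1⊕0⊕0⊕0⊕1 = 0
s2: b2⊕b3⊕b6⊕b7⊕b10⊕b11⊕b14⊕b15 = 0⊕1⊕1⊕1⊕1⊕0⊕1⊕1 = 0
s4: b4⊕b5⊕b6⊕b7⊕b12⊕b13⊕b14⊕b15 = 1⊕0⊕1⊕1⊕0⊕0⊕1⊕1 = 1
s8: b8⊕b9⊕b10⊕b11⊕b12⊕b13⊕b14⊕b15 = 1⊕0⊕1⊕0⊕0⊕0⊕1⊕1 = 0
Syndrome (s8...s1) = 0100 → position 4.
Flip bit 4: corrected codeword = 101001110100011
Data bits at positions 3,5,6,7,9,10,11,12,13,14,15: 10110100011

10110100011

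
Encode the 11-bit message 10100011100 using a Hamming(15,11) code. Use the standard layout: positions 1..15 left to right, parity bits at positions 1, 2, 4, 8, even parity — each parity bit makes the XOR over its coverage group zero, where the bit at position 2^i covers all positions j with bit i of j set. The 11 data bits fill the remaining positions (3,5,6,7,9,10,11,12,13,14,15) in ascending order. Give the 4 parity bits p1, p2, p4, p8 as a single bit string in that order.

Place data bits at non-power-of-two positions: b3=1, b5=0, b6=1, b7=0, b9=0, b10=0, b11=1, b12=1, b13=1, b14=0, b15=0.
p1 = XOR of data positions {3,5,7,9,11,13,15} = 1⊕0⊕0⊕0⊕1⊕1⊕0 = 1
p2 = XOR of data positions {3,6,7,10,11,14,15} = 1⊕1⊕0⊕0⊕1⊕0⊕0 = 1
p4 = XOR of data positions {5,6,7,12,13,14,15} = 0⊕1⊕0⊕1⊕1⊕0⊕0 = 1
p8 = XOR of data positions {9,10,11,12,13,14,15} = 0⊕0⊕1⊕1⊕1⊕0⊕0 = 1
Parity bits p1,p2,p4,p8 = 1111

1111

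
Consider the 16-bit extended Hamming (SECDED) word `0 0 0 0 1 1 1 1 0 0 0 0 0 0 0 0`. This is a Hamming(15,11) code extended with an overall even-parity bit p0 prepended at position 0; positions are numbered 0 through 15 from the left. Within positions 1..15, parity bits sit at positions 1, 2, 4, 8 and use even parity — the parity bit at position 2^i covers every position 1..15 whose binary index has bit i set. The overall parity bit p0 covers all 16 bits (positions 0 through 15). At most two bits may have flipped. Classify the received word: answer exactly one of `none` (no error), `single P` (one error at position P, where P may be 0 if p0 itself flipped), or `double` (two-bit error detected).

s1: b1⊕b3⊕b5⊕b7⊕b9⊕b11⊕b13⊕b15 = 0⊕0⊕1⊕1⊕0⊕0⊕0⊕0 = 0
s2: b2⊕b3⊕b6⊕b7⊕b10⊕b11⊕b14⊕b15 = 0⊕0⊕1⊕1⊕0⊕0⊕0⊕0 = 0
s4: b4⊕b5⊕b6⊕b7⊕b12⊕b13⊕b14⊕b15 = 1⊕1⊕1⊕1⊕0⊕0⊕0⊕0 = 0
s8: b8⊕b9⊕b10⊕b11⊕b12⊕b13⊕b14⊕b15 = 0⊕0⊕0⊕0⊕0⊕0⊕0⊕0 = 0
Syndrome (s8...s1) = 0000 → position 0 (no error).
Overall parity (XOR of all 16 bits, including p0): 0⊕0⊕0⊕0⊕1⊕1⊕1⊕1⊕0⊕0⊕0⊕0⊕0⊕0⊕0⊕0 = 0
Overall=0, syndrome position=0 → no error.

none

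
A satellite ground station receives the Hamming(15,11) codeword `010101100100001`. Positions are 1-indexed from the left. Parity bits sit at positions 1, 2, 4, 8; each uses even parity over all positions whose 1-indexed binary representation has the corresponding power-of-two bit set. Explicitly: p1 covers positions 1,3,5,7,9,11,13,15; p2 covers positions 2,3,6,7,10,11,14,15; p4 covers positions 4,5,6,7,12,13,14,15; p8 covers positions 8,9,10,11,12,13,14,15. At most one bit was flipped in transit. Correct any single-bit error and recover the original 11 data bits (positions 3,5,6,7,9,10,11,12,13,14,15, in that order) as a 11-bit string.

s1: b1⊕b3⊕b5⊕b7⊕b9⊕b11⊕b13⊕b15 = 0⊕0⊕0⊕1⊕0⊕0⊕0⊕1 = 0
s2: b2⊕b3⊕b6⊕b7⊕b10⊕b11⊕b14⊕b15 = 1⊕0⊕1⊕1⊕1⊕0⊕0⊕1 = 1
s4: b4⊕b5⊕b6⊕b7⊕b12⊕b13⊕b14⊕b15 = 1⊕0⊕1⊕1⊕0⊕0⊕0⊕1 = 0
s8: b8⊕b9⊕b10⊕b11⊕b12⊕b13⊕b14⊕b15 = 0⊕0⊕1⊕0⊕0⊕0⊕0⊕1 = 0
Syndrome (s8...s1) = 0010 → position 2.
Flip bit 2: corrected codeword = 000101100100001
Data bits at positions 3,5,6,7,9,10,11,12,13,14,15: 00110100001

00110100001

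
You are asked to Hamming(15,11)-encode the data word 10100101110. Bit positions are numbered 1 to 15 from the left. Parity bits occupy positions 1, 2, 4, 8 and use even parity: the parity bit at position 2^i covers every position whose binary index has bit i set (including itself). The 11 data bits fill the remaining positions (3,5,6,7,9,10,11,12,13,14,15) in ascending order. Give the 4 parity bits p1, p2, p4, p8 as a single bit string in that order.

0000

Place data bits at non-power-of-two positions: b3=1, b5=0, b6=1, b7=0, b9=0, b10=1, b11=0, b12=1, b13=1, b14=1, b15=0.
p1 = XOR of data positions {3,5,7,9,11,13,15} = 1⊕0⊕0⊕0⊕0⊕1⊕0 = 0
p2 = XOR of data positions {3,6,7,10,11,14,15} = 1⊕1⊕0⊕1⊕0⊕1⊕0 = 0
p4 = XOR of data positions {5,6,7,12,13,14,15} = 0⊕1⊕0⊕1⊕1⊕1⊕0 = 0
p8 = XOR of data positions {9,10,11,12,13,14,15} = 0⊕1⊕0⊕1⊕1⊕1⊕0 = 0
Parity bits p1,p2,p4,p8 = 0000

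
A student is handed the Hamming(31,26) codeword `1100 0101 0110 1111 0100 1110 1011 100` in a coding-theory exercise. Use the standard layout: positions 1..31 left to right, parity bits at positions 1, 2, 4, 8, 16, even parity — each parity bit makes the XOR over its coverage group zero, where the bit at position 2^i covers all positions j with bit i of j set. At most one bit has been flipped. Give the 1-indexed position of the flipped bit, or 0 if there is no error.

21

s1: b1⊕b3⊕b5⊕b7⊕b9⊕b11⊕b13⊕b15⊕b17⊕b19⊕b21⊕b23⊕b25⊕b27⊕b29⊕b31 = 1⊕0⊕0⊕0⊕0⊕1⊕1⊕1⊕0⊕0⊕1⊕1⊕1⊕1⊕1⊕0 = 1
s2: b2⊕b3⊕b6⊕b7⊕b10⊕b11⊕b14⊕b15⊕b18⊕b19⊕b22⊕b23⊕b26⊕b27⊕b30⊕b31 = 1⊕0⊕1⊕0⊕1⊕1⊕1⊕1⊕1⊕0⊕1⊕1⊕0⊕1⊕0⊕0 = 0
s4: b4⊕b5⊕b6⊕b7⊕b12⊕b13⊕b14⊕b15⊕b20⊕b21⊕b22⊕b23⊕b28⊕b29⊕b30⊕b31 = 0⊕0⊕1⊕0⊕0⊕1⊕1⊕1⊕0⊕1⊕1⊕1⊕1⊕1⊕0⊕0 = 1
s8: b8⊕b9⊕b10⊕b11⊕b12⊕b13⊕b14⊕b15⊕b24⊕b25⊕b26⊕b27⊕b28⊕b29⊕b30⊕b31 = 1⊕0⊕1⊕1⊕0⊕1⊕1⊕1⊕0⊕1⊕0⊕1⊕1⊕1⊕0⊕0 = 0
s16: b16⊕b17⊕b18⊕b19⊕b20⊕b21⊕b22⊕b23⊕b24⊕b25⊕b26⊕b27⊕b28⊕b29⊕b30⊕b31 = 1⊕0⊕1⊕0⊕0⊕1⊕1⊕1⊕0⊕1⊕0⊕1⊕1⊕1⊕0⊕0 = 1
Syndrome (s16...s1) = 10101 → position 21.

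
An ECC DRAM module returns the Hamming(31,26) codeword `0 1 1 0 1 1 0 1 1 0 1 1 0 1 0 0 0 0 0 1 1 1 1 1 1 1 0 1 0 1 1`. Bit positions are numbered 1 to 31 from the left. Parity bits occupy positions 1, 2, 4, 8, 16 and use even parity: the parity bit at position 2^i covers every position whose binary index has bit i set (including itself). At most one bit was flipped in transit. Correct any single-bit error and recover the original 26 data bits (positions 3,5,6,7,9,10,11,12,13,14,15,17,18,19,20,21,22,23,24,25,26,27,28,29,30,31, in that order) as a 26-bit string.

s1: b1⊕b3⊕b5⊕b7⊕b9⊕b11⊕b13⊕b15⊕b17⊕b19⊕b21⊕b23⊕b25⊕b27⊕b29⊕b31 = 0⊕1⊕1⊕0⊕1⊕1⊕0⊕0⊕0⊕0⊕1⊕1⊕1⊕0⊕0⊕1 = 0
s2: b2⊕b3⊕b6⊕b7⊕b10⊕b11⊕b14⊕b15⊕b18⊕b19⊕b22⊕b23⊕b26⊕b27⊕b30⊕b31 = 1⊕1⊕1⊕0⊕0⊕1⊕1⊕0⊕0⊕0⊕1⊕1⊕1⊕0⊕1⊕1 = 0
s4: b4⊕b5⊕b6⊕b7⊕b12⊕b13⊕b14⊕b15⊕b20⊕b21⊕b22⊕b23⊕b28⊕b29⊕b30⊕b31 = 0⊕1⊕1⊕0⊕1⊕0⊕1⊕0⊕1⊕1⊕1⊕1⊕1⊕0⊕1⊕1 = 1
s8: b8⊕b9⊕b10⊕b11⊕b12⊕b13⊕b14⊕b15⊕b24⊕b25⊕b26⊕b27⊕b28⊕b29⊕b30⊕b31 = 1⊕1⊕0⊕1⊕1⊕0⊕1⊕0⊕1⊕1⊕1⊕0⊕1⊕0⊕1⊕1 = 1
s16: b16⊕b17⊕b18⊕b19⊕b20⊕b21⊕b22⊕b23⊕b24⊕b25⊕b26⊕b27⊕b28⊕b29⊕b30⊕b31 = 0⊕0⊕0⊕0⊕1⊕1⊕1⊕1⊕1⊕1⊕1⊕0⊕1⊕0⊕1⊕1 = 0
Syndrome (s16...s1) = 01100 → position 12.
Flip bit 12: corrected codeword = 0110110110100100000111111101011
Data bits at positions 3,5,6,7,9,10,11,12,13,14,15,17,18,19,20,21,22,23,24,25,26,27,28,29,30,31: 11101010010000111111101011

11101010010000111111101011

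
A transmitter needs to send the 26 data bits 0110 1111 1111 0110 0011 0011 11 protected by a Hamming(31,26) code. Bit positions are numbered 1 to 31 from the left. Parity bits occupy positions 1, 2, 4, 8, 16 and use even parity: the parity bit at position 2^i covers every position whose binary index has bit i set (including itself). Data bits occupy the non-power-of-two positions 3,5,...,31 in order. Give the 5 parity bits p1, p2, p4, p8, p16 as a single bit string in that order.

Place data bits at non-power-of-two positions: b3=0, b5=1, b6=1, b7=0, b9=1, b10=1, b11=1, b12=1, b13=1, b14=1, b15=1, b17=1, b18=0, b19=1, b20=1, b21=0, b22=0, b23=0, b24=1, b25=1, b26=0, b27=0, b28=1, b29=1, b30=1, b31=1.
p1 = XOR of data positions {3,5,7,9,11,13,15,17,19,21,23,25,27,29,31} = 0⊕1⊕0⊕1⊕1⊕1⊕1⊕1⊕1⊕0⊕0⊕1⊕0⊕1⊕1 = 0
p2 = XOR of data positions {3,6,7,10,11,14,15,18,19,22,23,26,27,30,31} = 0⊕1⊕0⊕1⊕1⊕1⊕1⊕0⊕1⊕0⊕0⊕0⊕0⊕1⊕1 = 0
p4 = XOR of data positions {5,6,7,12,13,14,15,20,21,22,23,28,29,30,31} = 1⊕1⊕0⊕1⊕1⊕1⊕1⊕1⊕0⊕0⊕0⊕1⊕1⊕1⊕1 = 1
p8 = XOR of data positions {9,10,11,12,13,14,15,24,25,26,27,28,29,30,31} = 1⊕1⊕1⊕1⊕1⊕1⊕1⊕1⊕1⊕0⊕0⊕1⊕1⊕1⊕1 = 1
p16 = XOR of data positions {17,18,19,20,21,22,23,24,25,26,27,28,29,30,31} = 1⊕0⊕1⊕1⊕0⊕0⊕0⊕1⊕1⊕0⊕0⊕1⊕1⊕1⊕1 = 1
Parity bits p1,p2,p4,p8,p16 = 00111

00111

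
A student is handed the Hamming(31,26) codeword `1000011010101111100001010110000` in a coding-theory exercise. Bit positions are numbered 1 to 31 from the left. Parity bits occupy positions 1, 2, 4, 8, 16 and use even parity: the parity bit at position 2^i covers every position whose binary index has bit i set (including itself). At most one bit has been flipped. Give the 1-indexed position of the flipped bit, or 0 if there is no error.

s1: b1⊕b3⊕b5⊕b7⊕b9⊕b11⊕b13⊕b15⊕b17⊕b19⊕b21⊕b23⊕b25⊕b27⊕b29⊕b31 = 1⊕0⊕0⊕1⊕1⊕1⊕1⊕1⊕1⊕0⊕0⊕0⊕0⊕1⊕0⊕0 = 0
s2: b2⊕b3⊕b6⊕b7⊕b10⊕b11⊕b14⊕b15⊕b18⊕b19⊕b22⊕b23⊕b26⊕b27⊕b30⊕b31 = 0⊕0⊕1⊕1⊕0⊕1⊕1⊕1⊕0⊕0⊕1⊕0⊕1⊕1⊕0⊕0 = 0
s4: b4⊕b5⊕b6⊕b7⊕b12⊕b13⊕b14⊕b15⊕b20⊕b21⊕b22⊕b23⊕b28⊕b29⊕b30⊕b31 = 0⊕0⊕1⊕1⊕0⊕1⊕1⊕1⊕0⊕0⊕1⊕0⊕0⊕0⊕0⊕0 = 0
s8: b8⊕b9⊕b10⊕b11⊕b12⊕b13⊕b14⊕b15⊕b24⊕b25⊕b26⊕b27⊕b28⊕b29⊕b30⊕b31 = 0⊕1⊕0⊕1⊕0⊕1⊕1⊕1⊕1⊕0⊕1⊕1⊕0⊕0⊕0⊕0 = 0
s16: b16⊕b17⊕b18⊕b19⊕b20⊕b21⊕b22⊕b23⊕b24⊕b25⊕b26⊕b27⊕b28⊕b29⊕b30⊕b31 = 1⊕1⊕0⊕0⊕0⊕0⊕1⊕0⊕1⊕0⊕1⊕1⊕0⊕0⊕0⊕0 = 0
Syndrome (s16...s1) = 00000 → position 0 (no error).

0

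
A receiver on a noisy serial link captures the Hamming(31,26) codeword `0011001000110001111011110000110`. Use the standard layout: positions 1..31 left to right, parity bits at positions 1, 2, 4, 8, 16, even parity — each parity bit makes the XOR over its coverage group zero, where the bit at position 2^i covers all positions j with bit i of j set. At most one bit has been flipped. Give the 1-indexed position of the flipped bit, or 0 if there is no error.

8

s1: b1⊕b3⊕b5⊕b7⊕b9⊕b11⊕b13⊕b15⊕b17⊕b19⊕b21⊕b23⊕b25⊕b27⊕b29⊕b31 = 0⊕1⊕0⊕1⊕0⊕1⊕0⊕0⊕1⊕1⊕1⊕1⊕0⊕0⊕1⊕0 = 0
s2: b2⊕b3⊕b6⊕b7⊕b10⊕b11⊕b14⊕b15⊕b18⊕b19⊕b22⊕b23⊕b26⊕b27⊕b30⊕b31 = 0⊕1⊕0⊕1⊕0⊕1⊕0⊕0⊕1⊕1⊕1⊕1⊕0⊕0⊕1⊕0 = 0
s4: b4⊕b5⊕b6⊕b7⊕b12⊕b13⊕b14⊕b15⊕b20⊕b21⊕b22⊕b23⊕b28⊕b29⊕b30⊕b31 = 1⊕0⊕0⊕1⊕1⊕0⊕0⊕0⊕0⊕1⊕1⊕1⊕0⊕1⊕1⊕0 = 0
s8: b8⊕b9⊕b10⊕b11⊕b12⊕b13⊕b14⊕b15⊕b24⊕b25⊕b26⊕b27⊕b28⊕b29⊕b30⊕b31 = 0⊕0⊕0⊕1⊕1⊕0⊕0⊕0⊕1⊕0⊕0⊕0⊕0⊕1⊕1⊕0 = 1
s16: b16⊕b17⊕b18⊕b19⊕b20⊕b21⊕b22⊕b23⊕b24⊕b25⊕b26⊕b27⊕b28⊕b29⊕b30⊕b31 = 1⊕1⊕1⊕1⊕0⊕1⊕1⊕1⊕1⊕0⊕0⊕0⊕0⊕1⊕1⊕0 = 0
Syndrome (s16...s1) = 01000 → position 8.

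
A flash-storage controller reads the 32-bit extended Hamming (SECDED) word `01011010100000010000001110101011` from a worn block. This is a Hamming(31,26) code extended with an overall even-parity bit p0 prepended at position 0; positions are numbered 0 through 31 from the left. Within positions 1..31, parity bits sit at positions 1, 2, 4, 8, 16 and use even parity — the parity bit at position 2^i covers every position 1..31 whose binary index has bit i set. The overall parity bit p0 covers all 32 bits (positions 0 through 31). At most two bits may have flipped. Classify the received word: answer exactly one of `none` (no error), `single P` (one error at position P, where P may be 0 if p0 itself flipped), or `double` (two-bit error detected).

s1: b1⊕b3⊕b5⊕b7⊕b9⊕b11⊕b13⊕b15⊕b17⊕b19⊕b21⊕b23⊕b25⊕b27⊕b29⊕b31 = 1⊕1⊕0⊕0⊕0⊕0⊕0⊕1⊕0⊕0⊕0⊕1⊕0⊕0⊕0⊕1 = 1
s2: b2⊕b3⊕b6⊕b7⊕b10⊕b11⊕b14⊕b15⊕b18⊕b19⊕b22⊕b23⊕b26⊕b27⊕b30⊕b31 = 0⊕1⊕1⊕0⊕0⊕0⊕0⊕1⊕0⊕0⊕1⊕1⊕1⊕0⊕1⊕1 = 0
s4: b4⊕b5⊕b6⊕b7⊕b12⊕b13⊕b14⊕b15⊕b20⊕b21⊕b22⊕b23⊕b28⊕b29⊕b30⊕b31 = 1⊕0⊕1⊕0⊕0⊕0⊕0⊕1⊕0⊕0⊕1⊕1⊕1⊕0⊕1⊕1 = 0
s8: b8⊕b9⊕b10⊕b11⊕b12⊕b13⊕b14⊕b15⊕b24⊕b25⊕b26⊕b27⊕b28⊕b29⊕b30⊕b31 = 1⊕0⊕0⊕0⊕0⊕0⊕0⊕1⊕1⊕0⊕1⊕0⊕1⊕0⊕1⊕1 = 1
s16: b16⊕b17⊕b18⊕b19⊕b20⊕b21⊕b22⊕b23⊕b24⊕b25⊕b26⊕b27⊕b28⊕b29⊕b30⊕b31 = 0⊕0⊕0⊕0⊕0⊕0⊕1⊕1⊕1⊕0⊕1⊕0⊕1⊕0⊕1⊕1 = 1
Syndrome (s16...s1) = 11001 → position 25.
Overall parity (XOR of all 32 bits, including p0): 0⊕1⊕0⊕1⊕1⊕0⊕1⊕0⊕1⊕0⊕0⊕0⊕0⊕0⊕0⊕1⊕0⊕0⊕0⊕0⊕0⊕0⊕1⊕1⊕1⊕0⊕1⊕0⊕1⊕0⊕1⊕1 = 1
Overall=1, syndrome position=25 → single-bit error at position 25.

single 25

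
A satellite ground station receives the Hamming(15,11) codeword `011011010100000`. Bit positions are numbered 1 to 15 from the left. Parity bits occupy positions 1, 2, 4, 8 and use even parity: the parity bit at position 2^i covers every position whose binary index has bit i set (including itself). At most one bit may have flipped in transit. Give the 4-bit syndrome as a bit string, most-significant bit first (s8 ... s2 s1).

0000

s1: b1⊕b3⊕b5⊕b7⊕b9⊕b11⊕b13⊕b15 = 0⊕1⊕1⊕0⊕0⊕0⊕0⊕0 = 0
s2: b2⊕b3⊕b6⊕b7⊕b10⊕b11⊕b14⊕b15 = 1⊕1⊕1⊕0⊕1⊕0⊕0⊕0 = 0
s4: b4⊕b5⊕b6⊕b7⊕b12⊕b13⊕b14⊕b15 = 0⊕1⊕1⊕0⊕0⊕0⊕0⊕0 = 0
s8: b8⊕b9⊕b10⊕b11⊕b12⊕b13⊕b14⊕b15 = 1⊕0⊕1⊕0⊕0⊕0⊕0⊕0 = 0
Syndrome (s8...s1) = 0000 → position 0 (no error).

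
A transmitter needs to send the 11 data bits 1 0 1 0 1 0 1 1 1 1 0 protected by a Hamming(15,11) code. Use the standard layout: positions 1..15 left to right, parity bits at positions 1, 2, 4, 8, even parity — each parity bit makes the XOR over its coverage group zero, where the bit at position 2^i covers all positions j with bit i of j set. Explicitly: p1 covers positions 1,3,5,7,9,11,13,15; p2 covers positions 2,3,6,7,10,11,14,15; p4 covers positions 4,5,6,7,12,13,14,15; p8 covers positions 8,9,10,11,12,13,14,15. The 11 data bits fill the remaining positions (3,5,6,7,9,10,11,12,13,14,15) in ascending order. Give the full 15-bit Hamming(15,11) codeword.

Place data bits at non-power-of-two positions: b3=1, b5=0, b6=1, b7=0, b9=1, b10=0, b11=1, b12=1, b13=1, b14=1, b15=0.
p1 = XOR of data positions {3,5,7,9,11,13,15} = 1⊕0⊕0⊕1⊕1⊕1⊕0 = 0
p2 = XOR of data positions {3,6,7,10,11,14,15} = 1⊕1⊕0⊕0⊕1⊕1⊕0 = 0
p4 = XOR of data positions {5,6,7,12,13,14,15} = 0⊕1⊕0⊕1⊕1⊕1⊕0 = 0
p8 = XOR of data positions {9,10,11,12,13,14,15} = 1⊕0⊕1⊕1⊕1⊕1⊕0 = 1
Codeword b1..b15 = 001001011011110

001001011011110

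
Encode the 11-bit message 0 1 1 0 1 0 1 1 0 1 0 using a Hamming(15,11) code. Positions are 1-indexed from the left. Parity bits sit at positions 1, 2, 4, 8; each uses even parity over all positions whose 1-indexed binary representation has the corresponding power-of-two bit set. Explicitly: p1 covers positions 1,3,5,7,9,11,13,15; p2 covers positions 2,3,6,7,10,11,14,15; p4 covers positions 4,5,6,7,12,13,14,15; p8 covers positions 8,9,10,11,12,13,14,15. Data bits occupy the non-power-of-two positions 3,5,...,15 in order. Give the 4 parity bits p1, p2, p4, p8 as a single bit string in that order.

1100

Place data bits at non-power-of-two positions: b3=0, b5=1, b6=1, b7=0, b9=1, b10=0, b11=1, b12=1, b13=0, b14=1, b15=0.
p1 = XOR of data positions {3,5,7,9,11,13,15} = 0⊕1⊕0⊕1⊕1⊕0⊕0 = 1
p2 = XOR of data positions {3,6,7,10,11,14,15} = 0⊕1⊕0⊕0⊕1⊕1⊕0 = 1
p4 = XOR of data positions {5,6,7,12,13,14,15} = 1⊕1⊕0⊕1⊕0⊕1⊕0 = 0
p8 = XOR of data positions {9,10,11,12,13,14,15} = 1⊕0⊕1⊕1⊕0⊕1⊕0 = 0
Parity bits p1,p2,p4,p8 = 1100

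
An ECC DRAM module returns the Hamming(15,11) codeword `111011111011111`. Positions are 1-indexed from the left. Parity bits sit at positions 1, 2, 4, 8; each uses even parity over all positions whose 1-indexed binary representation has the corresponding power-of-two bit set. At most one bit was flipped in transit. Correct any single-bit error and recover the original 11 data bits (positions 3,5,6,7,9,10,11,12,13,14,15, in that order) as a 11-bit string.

s1: b1⊕b3⊕b5⊕b7⊕b9⊕b11⊕b13⊕b15 = 1⊕1⊕1⊕1⊕1⊕1⊕1⊕1 = 0
s2: b2⊕b3⊕b6⊕b7⊕b10⊕b11⊕b14⊕b15 = 1⊕1⊕1⊕1⊕0⊕1⊕1⊕1 = 1
s4: b4⊕b5⊕b6⊕b7⊕b12⊕b13⊕b14⊕b15 = 0⊕1⊕1⊕1⊕1⊕1⊕1⊕1 = 1
s8: b8⊕b9⊕b10⊕b11⊕b12⊕b13⊕b14⊕b15 = 1⊕1⊕0⊕1⊕1⊕1⊕1⊕1 = 1
Syndrome (s8...s1) = 1110 → position 14.
Flip bit 14: corrected codeword = 111011111011101
Data bits at positions 3,5,6,7,9,10,11,12,13,14,15: 11111011101

11111011101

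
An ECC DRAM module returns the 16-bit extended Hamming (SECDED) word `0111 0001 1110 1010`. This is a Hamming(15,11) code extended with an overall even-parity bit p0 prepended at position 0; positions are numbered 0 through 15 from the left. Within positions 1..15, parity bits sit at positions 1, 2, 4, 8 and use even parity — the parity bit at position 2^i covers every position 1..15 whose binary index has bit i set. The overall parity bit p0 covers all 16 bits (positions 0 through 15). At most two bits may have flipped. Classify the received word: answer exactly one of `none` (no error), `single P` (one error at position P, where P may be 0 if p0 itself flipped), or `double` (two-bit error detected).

single 14

s1: b1⊕b3⊕b5⊕b7⊕b9⊕b11⊕b13⊕b15 = 1⊕1⊕0⊕1⊕1⊕0⊕0⊕0 = 0
s2: b2⊕b3⊕b6⊕b7⊕b10⊕b11⊕b14⊕b15 = 1⊕1⊕0⊕1⊕1⊕0⊕1⊕0 = 1
s4: b4⊕b5⊕b6⊕b7⊕b12⊕b13⊕b14⊕b15 = 0⊕0⊕0⊕1⊕1⊕0⊕1⊕0 = 1
s8: b8⊕b9⊕b10⊕b11⊕b12⊕b13⊕b14⊕b15 = 1⊕1⊕1⊕0⊕1⊕0⊕1⊕0 = 1
Syndrome (s8...s1) = 1110 → position 14.
Overall parity (XOR of all 16 bits, including p0): 0⊕1⊕1⊕1⊕0⊕0⊕0⊕1⊕1⊕1⊕1⊕0⊕1⊕0⊕1⊕0 = 1
Overall=1, syndrome position=14 → single-bit error at position 14.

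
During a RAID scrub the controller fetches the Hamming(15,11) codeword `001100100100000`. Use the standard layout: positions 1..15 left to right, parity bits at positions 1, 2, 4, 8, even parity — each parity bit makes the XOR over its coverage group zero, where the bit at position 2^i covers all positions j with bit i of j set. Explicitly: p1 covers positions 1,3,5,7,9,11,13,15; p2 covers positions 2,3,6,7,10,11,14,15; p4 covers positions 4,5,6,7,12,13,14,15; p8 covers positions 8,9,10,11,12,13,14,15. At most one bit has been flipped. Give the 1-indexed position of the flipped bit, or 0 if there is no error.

s1: b1⊕b3⊕b5⊕b7⊕b9⊕b11⊕b13⊕b15 = 0⊕1⊕0⊕1⊕0⊕0⊕0⊕0 = 0
s2: b2⊕b3⊕b6⊕b7⊕b10⊕b11⊕b14⊕b15 = 0⊕1⊕0⊕1⊕1⊕0⊕0⊕0 = 1
s4: b4⊕b5⊕b6⊕b7⊕b12⊕b13⊕b14⊕b15 = 1⊕0⊕0⊕1⊕0⊕0⊕0⊕0 = 0
s8: b8⊕b9⊕b10⊕b11⊕b12⊕b13⊕b14⊕b15 = 0⊕0⊕1⊕0⊕0⊕0⊕0⊕0 = 1
Syndrome (s8...s1) = 1010 → position 10.

10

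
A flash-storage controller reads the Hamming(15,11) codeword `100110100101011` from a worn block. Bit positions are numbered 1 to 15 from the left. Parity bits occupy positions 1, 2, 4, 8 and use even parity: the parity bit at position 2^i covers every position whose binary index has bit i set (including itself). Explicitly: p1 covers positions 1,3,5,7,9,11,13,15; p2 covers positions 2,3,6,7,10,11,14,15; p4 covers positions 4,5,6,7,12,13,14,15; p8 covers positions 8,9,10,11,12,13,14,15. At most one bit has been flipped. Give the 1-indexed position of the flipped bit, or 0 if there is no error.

s1: b1⊕b3⊕b5⊕b7⊕b9⊕b11⊕b13⊕b15 = 1⊕0⊕1⊕1⊕0⊕0⊕0⊕1 = 0
s2: b2⊕b3⊕b6⊕b7⊕b10⊕b11⊕b14⊕b15 = 0⊕0⊕0⊕1⊕1⊕0⊕1⊕1 = 0
s4: b4⊕b5⊕b6⊕b7⊕b12⊕b13⊕b14⊕b15 = 1⊕1⊕0⊕1⊕1⊕0⊕1⊕1 = 0
s8: b8⊕b9⊕b10⊕b11⊕b12⊕b13⊕b14⊕b15 = 0⊕0⊕1⊕0⊕1⊕0⊕1⊕1 = 0
Syndrome (s8...s1) = 0000 → position 0 (no error).

0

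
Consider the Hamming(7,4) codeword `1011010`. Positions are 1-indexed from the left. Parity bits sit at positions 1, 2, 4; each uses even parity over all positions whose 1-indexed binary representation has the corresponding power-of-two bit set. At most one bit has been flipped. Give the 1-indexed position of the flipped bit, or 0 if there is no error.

0

s1: b1⊕b3⊕b5⊕b7 = 1⊕1⊕0⊕0 = 0
s2: b2⊕b3⊕b6⊕b7 = 0⊕1⊕1⊕0 = 0
s4: b4⊕b5⊕b6⊕b7 = 1⊕0⊕1⊕0 = 0
Syndrome (s4...s1) = 000 → position 0 (no error).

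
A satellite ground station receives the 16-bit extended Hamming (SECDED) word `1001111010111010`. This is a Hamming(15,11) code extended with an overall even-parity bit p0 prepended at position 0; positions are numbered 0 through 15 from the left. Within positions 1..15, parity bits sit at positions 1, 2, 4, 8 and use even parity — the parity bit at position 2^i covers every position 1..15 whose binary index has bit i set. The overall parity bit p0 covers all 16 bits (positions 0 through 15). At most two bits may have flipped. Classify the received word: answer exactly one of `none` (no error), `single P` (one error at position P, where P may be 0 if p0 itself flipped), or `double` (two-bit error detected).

s1: b1⊕b3⊕b5⊕b7⊕b9⊕b11⊕b13⊕b15 = 0⊕1⊕1⊕0⊕0⊕1⊕0⊕0 = 1
s2: b2⊕b3⊕b6⊕b7⊕b10⊕b11⊕b14⊕b15 = 0⊕1⊕1⊕0⊕1⊕1⊕1⊕0 = 1
s4: b4⊕b5⊕b6⊕b7⊕b12⊕b13⊕b14⊕b15 = 1⊕1⊕1⊕0⊕1⊕0⊕1⊕0 = 1
s8: b8⊕b9⊕b10⊕b11⊕b12⊕b13⊕b14⊕b15 = 1⊕0⊕1⊕1⊕1⊕0⊕1⊕0 = 1
Syndrome (s8...s1) = 1111 → position 15.
Overall parity (XOR of all 16 bits, including p0): 1⊕0⊕0⊕1⊕1⊕1⊕1⊕0⊕1⊕0⊕1⊕1⊕1⊕0⊕1⊕0 = 0
Overall=0, syndrome position=15 → double-bit error detected (uncorrectable).

double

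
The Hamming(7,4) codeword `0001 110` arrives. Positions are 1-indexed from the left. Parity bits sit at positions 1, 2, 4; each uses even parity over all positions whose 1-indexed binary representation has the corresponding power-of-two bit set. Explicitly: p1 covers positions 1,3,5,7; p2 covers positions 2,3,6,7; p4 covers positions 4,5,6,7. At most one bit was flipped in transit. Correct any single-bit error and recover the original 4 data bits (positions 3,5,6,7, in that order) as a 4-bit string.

0111

s1: b1⊕b3⊕b5⊕b7 = 0⊕0⊕1⊕0 = 1
s2: b2⊕b3⊕b6⊕b7 = 0⊕0⊕1⊕0 = 1
s4: b4⊕b5⊕b6⊕b7 = 1⊕1⊕1⊕0 = 1
Syndrome (s4...s1) = 111 → position 7.
Flip bit 7: corrected codeword = 0001111
Data bits at positions 3,5,6,7: 0111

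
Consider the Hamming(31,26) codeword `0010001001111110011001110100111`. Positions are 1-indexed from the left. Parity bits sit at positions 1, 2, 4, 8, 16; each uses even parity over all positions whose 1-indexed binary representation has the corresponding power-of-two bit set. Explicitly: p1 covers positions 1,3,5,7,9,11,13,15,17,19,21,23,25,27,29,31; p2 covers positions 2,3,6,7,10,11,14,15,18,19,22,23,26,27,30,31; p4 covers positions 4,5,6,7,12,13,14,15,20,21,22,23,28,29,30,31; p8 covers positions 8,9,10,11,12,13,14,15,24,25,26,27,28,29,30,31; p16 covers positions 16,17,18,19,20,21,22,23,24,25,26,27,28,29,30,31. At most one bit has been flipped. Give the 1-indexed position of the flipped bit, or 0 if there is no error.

27

s1: b1⊕b3⊕b5⊕b7⊕b9⊕b11⊕b13⊕b15⊕b17⊕b19⊕b21⊕b23⊕b25⊕b27⊕b29⊕b31 = 0⊕1⊕0⊕1⊕0⊕1⊕1⊕1⊕0⊕1⊕0⊕1⊕0⊕0⊕1⊕1 = 1
s2: b2⊕b3⊕b6⊕b7⊕b10⊕b11⊕b14⊕b15⊕b18⊕b19⊕b22⊕b23⊕b26⊕b27⊕b30⊕b31 = 0⊕1⊕0⊕1⊕1⊕1⊕1⊕1⊕1⊕1⊕1⊕1⊕1⊕0⊕1⊕1 = 1
s4: b4⊕b5⊕b6⊕b7⊕b12⊕b13⊕b14⊕b15⊕b20⊕b21⊕b22⊕b23⊕b28⊕b29⊕b30⊕b31 = 0⊕0⊕0⊕1⊕1⊕1⊕1⊕1⊕0⊕0⊕1⊕1⊕0⊕1⊕1⊕1 = 0
s8: b8⊕b9⊕b10⊕b11⊕b12⊕b13⊕b14⊕b15⊕b24⊕b25⊕b26⊕b27⊕b28⊕b29⊕b30⊕b31 = 0⊕0⊕1⊕1⊕1⊕1⊕1⊕1⊕1⊕0⊕1⊕0⊕0⊕1⊕1⊕1 = 1
s16: b16⊕b17⊕b18⊕b19⊕b20⊕b21⊕b22⊕b23⊕b24⊕b25⊕b26⊕b27⊕b28⊕b29⊕b30⊕b31 = 0⊕0⊕1⊕1⊕0⊕0⊕1⊕1⊕1⊕0⊕1⊕0⊕0⊕1⊕1⊕1 = 1
Syndrome (s16...s1) = 11011 → position 27.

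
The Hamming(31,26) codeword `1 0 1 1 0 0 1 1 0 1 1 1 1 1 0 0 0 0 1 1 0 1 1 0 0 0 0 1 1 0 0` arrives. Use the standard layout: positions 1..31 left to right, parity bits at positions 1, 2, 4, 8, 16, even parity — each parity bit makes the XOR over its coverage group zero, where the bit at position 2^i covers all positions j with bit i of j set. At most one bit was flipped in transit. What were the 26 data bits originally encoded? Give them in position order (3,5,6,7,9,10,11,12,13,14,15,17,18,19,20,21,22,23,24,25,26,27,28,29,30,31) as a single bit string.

s1: b1⊕b3⊕b5⊕b7⊕b9⊕b11⊕b13⊕b15⊕b17⊕b19⊕b21⊕b23⊕b25⊕b27⊕b29⊕b31 = 1⊕1⊕0⊕1⊕0⊕1⊕1⊕0⊕0⊕1⊕0⊕1⊕0⊕0⊕1⊕0 = 0
s2: b2⊕b3⊕b6⊕b7⊕b10⊕b11⊕b14⊕b15⊕b18⊕b19⊕b22⊕b23⊕b26⊕b27⊕b30⊕b31 = 0⊕1⊕0⊕1⊕1⊕1⊕1⊕0⊕0⊕1⊕1⊕1⊕0⊕0⊕0⊕0 = 0
s4: b4⊕b5⊕b6⊕b7⊕b12⊕b13⊕b14⊕b15⊕b20⊕b21⊕b22⊕b23⊕b28⊕b29⊕b30⊕b31 = 1⊕0⊕0⊕1⊕1⊕1⊕1⊕0⊕1⊕0⊕1⊕1⊕1⊕1⊕0⊕0 = 0
s8: b8⊕b9⊕b10⊕b11⊕b12⊕b13⊕b14⊕b15⊕b24⊕b25⊕b26⊕b27⊕b28⊕b29⊕b30⊕b31 = 1⊕0⊕1⊕1⊕1⊕1⊕1⊕0⊕0⊕0⊕0⊕0⊕1⊕1⊕0⊕0 = 0
s16: b16⊕b17⊕b18⊕b19⊕b20⊕b21⊕b22⊕b23⊕b24⊕b25⊕b26⊕b27⊕b28⊕b29⊕b30⊕b31 = 0⊕0⊕0⊕1⊕1⊕0⊕1⊕1⊕0⊕0⊕0⊕0⊕1⊕1⊕0⊕0 = 0
Syndrome (s16...s1) = 00000 → position 0 (no error).
No correction needed.
Data bits at positions 3,5,6,7,9,10,11,12,13,14,15,17,18,19,20,21,22,23,24,25,26,27,28,29,30,31: 10010111110001101100001100

10010111110001101100001100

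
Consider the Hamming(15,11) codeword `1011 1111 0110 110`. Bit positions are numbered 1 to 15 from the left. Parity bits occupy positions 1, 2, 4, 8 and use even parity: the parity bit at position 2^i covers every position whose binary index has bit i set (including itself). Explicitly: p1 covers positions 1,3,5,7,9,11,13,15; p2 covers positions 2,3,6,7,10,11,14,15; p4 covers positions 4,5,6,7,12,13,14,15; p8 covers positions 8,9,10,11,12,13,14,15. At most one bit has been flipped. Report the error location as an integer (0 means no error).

8

s1: b1⊕b3⊕b5⊕b7⊕b9⊕b11⊕b13⊕b15 = 1⊕1⊕1⊕1⊕0⊕1⊕1⊕0 = 0
s2: b2⊕b3⊕b6⊕b7⊕b10⊕b11⊕b14⊕b15 = 0⊕1⊕1⊕1⊕1⊕1⊕1⊕0 = 0
s4: b4⊕b5⊕b6⊕b7⊕b12⊕b13⊕b14⊕b15 = 1⊕1⊕1⊕1⊕0⊕1⊕1⊕0 = 0
s8: b8⊕b9⊕b10⊕b11⊕b12⊕b13⊕b14⊕b15 = 1⊕0⊕1⊕1⊕0⊕1⊕1⊕0 = 1
Syndrome (s8...s1) = 1000 → position 8.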